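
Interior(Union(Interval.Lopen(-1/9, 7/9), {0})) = Interval.open(-1/9, 7/9)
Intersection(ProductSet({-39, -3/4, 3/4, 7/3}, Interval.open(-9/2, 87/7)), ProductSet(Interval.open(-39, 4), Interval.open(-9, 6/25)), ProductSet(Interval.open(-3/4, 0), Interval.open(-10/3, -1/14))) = EmptySet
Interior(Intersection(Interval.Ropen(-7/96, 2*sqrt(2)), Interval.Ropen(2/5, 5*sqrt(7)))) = Interval.open(2/5, 2*sqrt(2))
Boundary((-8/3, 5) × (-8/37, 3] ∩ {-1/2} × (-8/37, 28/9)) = {-1/2} × [-8/37, 3]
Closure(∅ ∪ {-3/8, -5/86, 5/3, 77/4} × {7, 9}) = {-3/8, -5/86, 5/3, 77/4} × {7, 9}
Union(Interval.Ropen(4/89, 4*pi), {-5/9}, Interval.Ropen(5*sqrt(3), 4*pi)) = Union({-5/9}, Interval.Ropen(4/89, 4*pi))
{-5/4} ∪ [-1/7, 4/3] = {-5/4} ∪ [-1/7, 4/3]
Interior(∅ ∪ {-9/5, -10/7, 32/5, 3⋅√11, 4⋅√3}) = ∅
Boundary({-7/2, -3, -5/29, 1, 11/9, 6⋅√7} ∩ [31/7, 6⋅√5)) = ∅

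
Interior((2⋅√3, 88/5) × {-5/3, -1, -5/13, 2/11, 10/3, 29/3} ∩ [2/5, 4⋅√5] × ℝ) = ∅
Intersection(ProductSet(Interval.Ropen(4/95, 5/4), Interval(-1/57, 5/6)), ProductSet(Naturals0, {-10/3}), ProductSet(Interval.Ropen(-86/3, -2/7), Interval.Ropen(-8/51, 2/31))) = EmptySet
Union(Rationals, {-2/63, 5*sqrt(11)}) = Union({5*sqrt(11)}, Rationals)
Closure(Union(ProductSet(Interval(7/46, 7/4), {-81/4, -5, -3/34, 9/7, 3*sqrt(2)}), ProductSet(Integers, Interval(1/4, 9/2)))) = Union(ProductSet(Integers, Interval(1/4, 9/2)), ProductSet(Interval(7/46, 7/4), {-81/4, -5, -3/34, 9/7, 3*sqrt(2)}))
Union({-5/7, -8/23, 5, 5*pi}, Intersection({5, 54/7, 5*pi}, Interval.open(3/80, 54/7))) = {-5/7, -8/23, 5, 5*pi}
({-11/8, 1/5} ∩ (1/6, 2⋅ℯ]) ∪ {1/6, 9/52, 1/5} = {1/6, 9/52, 1/5}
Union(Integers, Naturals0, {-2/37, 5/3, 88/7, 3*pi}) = Union({-2/37, 5/3, 88/7, 3*pi}, Integers)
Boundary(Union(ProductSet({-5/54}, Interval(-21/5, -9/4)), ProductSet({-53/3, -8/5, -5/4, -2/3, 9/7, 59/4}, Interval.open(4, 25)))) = Union(ProductSet({-5/54}, Interval(-21/5, -9/4)), ProductSet({-53/3, -8/5, -5/4, -2/3, 9/7, 59/4}, Interval(4, 25)))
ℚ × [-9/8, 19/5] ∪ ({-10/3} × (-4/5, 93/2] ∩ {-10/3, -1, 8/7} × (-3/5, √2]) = ℚ × [-9/8, 19/5]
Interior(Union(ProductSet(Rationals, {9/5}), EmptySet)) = EmptySet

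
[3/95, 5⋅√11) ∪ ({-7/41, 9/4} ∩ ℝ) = {-7/41} ∪ [3/95, 5⋅√11)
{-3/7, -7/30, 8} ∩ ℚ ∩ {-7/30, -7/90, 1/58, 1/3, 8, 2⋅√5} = {-7/30, 8}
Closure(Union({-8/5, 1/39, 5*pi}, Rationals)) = Reals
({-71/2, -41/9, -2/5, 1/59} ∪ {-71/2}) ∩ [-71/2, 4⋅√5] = {-71/2, -41/9, -2/5, 1/59}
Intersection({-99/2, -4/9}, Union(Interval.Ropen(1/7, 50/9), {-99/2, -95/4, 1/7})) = {-99/2}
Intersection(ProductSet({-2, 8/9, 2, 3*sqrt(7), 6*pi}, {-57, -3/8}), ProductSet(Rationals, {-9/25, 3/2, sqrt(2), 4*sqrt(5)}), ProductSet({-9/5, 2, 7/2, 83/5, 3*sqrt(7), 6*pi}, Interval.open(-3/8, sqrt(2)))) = EmptySet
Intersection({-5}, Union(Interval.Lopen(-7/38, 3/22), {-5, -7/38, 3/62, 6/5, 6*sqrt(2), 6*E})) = {-5}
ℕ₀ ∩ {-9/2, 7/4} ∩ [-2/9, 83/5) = ∅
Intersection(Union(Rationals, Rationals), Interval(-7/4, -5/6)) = Intersection(Interval(-7/4, -5/6), Rationals)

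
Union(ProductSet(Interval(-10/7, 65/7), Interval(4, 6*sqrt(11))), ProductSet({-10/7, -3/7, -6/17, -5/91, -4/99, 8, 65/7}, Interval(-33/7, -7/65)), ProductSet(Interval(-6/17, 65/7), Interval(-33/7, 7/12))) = Union(ProductSet({-10/7, -3/7, -6/17, -5/91, -4/99, 8, 65/7}, Interval(-33/7, -7/65)), ProductSet(Interval(-10/7, 65/7), Interval(4, 6*sqrt(11))), ProductSet(Interval(-6/17, 65/7), Interval(-33/7, 7/12)))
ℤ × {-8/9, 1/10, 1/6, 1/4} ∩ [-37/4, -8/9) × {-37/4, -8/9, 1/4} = {-9, -8, …, -1} × {-8/9, 1/4}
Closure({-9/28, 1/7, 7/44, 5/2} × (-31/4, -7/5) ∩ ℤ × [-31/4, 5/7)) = ∅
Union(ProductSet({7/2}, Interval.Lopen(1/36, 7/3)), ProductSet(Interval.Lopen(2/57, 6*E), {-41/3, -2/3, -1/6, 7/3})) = Union(ProductSet({7/2}, Interval.Lopen(1/36, 7/3)), ProductSet(Interval.Lopen(2/57, 6*E), {-41/3, -2/3, -1/6, 7/3}))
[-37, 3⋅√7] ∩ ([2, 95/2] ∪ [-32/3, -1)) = [-32/3, -1) ∪ [2, 3⋅√7]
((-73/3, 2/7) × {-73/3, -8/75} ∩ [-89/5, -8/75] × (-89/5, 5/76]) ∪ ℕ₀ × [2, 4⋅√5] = ([-89/5, -8/75] × {-8/75}) ∪ (ℕ₀ × [2, 4⋅√5])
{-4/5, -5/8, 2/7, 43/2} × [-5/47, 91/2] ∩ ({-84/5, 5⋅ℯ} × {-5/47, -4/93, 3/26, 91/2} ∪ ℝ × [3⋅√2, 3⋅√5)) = {-4/5, -5/8, 2/7, 43/2} × [3⋅√2, 3⋅√5)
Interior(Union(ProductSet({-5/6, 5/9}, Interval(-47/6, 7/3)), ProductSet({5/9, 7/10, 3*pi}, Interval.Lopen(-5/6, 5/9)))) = EmptySet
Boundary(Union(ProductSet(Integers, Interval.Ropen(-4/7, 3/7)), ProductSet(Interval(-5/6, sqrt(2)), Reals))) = Union(ProductSet(Complement(Integers, Interval.open(-5/6, sqrt(2))), Interval(-4/7, 3/7)), ProductSet({-5/6, sqrt(2)}, Reals))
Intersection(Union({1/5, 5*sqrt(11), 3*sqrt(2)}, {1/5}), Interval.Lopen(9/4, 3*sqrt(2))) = {3*sqrt(2)}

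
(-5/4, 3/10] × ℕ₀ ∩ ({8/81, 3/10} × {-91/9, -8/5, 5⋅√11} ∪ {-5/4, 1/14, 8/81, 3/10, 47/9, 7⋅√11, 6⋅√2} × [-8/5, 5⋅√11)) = {1/14, 8/81, 3/10} × {0, 1, …, 16}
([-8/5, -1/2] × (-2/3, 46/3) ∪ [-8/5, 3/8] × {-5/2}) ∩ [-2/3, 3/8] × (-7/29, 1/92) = [-2/3, -1/2] × (-7/29, 1/92)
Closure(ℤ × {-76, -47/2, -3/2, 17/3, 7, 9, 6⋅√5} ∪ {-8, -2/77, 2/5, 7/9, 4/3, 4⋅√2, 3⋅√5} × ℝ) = (ℤ × {-76, -47/2, -3/2, 17/3, 7, 9, 6⋅√5}) ∪ ({-8, -2/77, 2/5, 7/9, 4/3, 4⋅√2, 3⋅√5} × ℝ)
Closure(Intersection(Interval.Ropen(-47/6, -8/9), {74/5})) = EmptySet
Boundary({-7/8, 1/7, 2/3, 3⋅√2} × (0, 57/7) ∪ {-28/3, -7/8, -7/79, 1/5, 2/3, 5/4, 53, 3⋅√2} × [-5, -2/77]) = ({-7/8, 1/7, 2/3, 3⋅√2} × [0, 57/7]) ∪ ({-28/3, -7/8, -7/79, 1/5, 2/3, 5/4, 53, 3⋅√2} × [-5, -2/77])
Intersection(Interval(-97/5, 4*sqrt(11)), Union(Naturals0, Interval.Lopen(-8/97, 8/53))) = Union(Interval.Lopen(-8/97, 8/53), Range(0, 14, 1))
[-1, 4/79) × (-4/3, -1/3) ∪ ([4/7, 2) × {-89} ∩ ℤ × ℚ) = ({1} × {-89}) ∪ ([-1, 4/79) × (-4/3, -1/3))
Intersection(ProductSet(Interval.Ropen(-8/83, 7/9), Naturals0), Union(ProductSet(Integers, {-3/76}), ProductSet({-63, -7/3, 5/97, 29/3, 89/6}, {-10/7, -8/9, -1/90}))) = EmptySet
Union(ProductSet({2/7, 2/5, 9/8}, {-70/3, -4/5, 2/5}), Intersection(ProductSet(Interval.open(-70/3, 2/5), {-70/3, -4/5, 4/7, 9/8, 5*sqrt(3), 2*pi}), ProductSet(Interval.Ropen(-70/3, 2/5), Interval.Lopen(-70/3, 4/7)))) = Union(ProductSet({2/7, 2/5, 9/8}, {-70/3, -4/5, 2/5}), ProductSet(Interval.open(-70/3, 2/5), {-4/5, 4/7}))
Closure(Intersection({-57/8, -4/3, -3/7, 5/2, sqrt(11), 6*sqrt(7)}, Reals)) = {-57/8, -4/3, -3/7, 5/2, sqrt(11), 6*sqrt(7)}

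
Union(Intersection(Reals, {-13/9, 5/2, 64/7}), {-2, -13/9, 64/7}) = {-2, -13/9, 5/2, 64/7}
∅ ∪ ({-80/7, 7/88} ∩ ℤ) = ∅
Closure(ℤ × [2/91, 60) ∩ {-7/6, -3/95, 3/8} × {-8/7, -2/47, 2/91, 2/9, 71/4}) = ∅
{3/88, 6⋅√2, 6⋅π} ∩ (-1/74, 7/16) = {3/88}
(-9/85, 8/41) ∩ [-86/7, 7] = (-9/85, 8/41)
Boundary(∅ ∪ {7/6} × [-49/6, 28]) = {7/6} × [-49/6, 28]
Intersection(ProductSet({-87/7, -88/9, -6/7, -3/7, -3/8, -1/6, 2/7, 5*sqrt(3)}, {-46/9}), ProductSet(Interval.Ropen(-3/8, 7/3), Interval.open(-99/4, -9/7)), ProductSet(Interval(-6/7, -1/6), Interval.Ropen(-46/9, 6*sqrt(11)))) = ProductSet({-3/8, -1/6}, {-46/9})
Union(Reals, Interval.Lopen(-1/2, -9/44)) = Interval(-oo, oo)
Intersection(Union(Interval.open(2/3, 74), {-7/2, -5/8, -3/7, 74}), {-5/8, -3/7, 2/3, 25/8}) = {-5/8, -3/7, 25/8}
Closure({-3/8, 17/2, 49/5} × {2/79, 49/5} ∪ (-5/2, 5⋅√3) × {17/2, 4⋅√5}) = ({-3/8, 17/2, 49/5} × {2/79, 49/5}) ∪ ([-5/2, 5⋅√3] × {17/2, 4⋅√5})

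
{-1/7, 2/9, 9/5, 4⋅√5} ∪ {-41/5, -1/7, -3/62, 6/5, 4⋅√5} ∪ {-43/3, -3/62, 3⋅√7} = {-43/3, -41/5, -1/7, -3/62, 2/9, 6/5, 9/5, 4⋅√5, 3⋅√7}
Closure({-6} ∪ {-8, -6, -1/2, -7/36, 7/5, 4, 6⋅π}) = {-8, -6, -1/2, -7/36, 7/5, 4, 6⋅π}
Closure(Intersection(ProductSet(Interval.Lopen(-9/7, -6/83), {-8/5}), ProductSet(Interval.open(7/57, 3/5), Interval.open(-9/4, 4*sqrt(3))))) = EmptySet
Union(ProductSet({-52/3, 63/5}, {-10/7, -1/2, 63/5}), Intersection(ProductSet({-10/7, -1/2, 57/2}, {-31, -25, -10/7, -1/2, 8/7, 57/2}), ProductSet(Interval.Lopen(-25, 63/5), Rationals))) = Union(ProductSet({-52/3, 63/5}, {-10/7, -1/2, 63/5}), ProductSet({-10/7, -1/2}, {-31, -25, -10/7, -1/2, 8/7, 57/2}))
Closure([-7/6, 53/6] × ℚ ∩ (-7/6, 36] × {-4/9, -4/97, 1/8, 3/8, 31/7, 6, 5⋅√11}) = [-7/6, 53/6] × {-4/9, -4/97, 1/8, 3/8, 31/7, 6}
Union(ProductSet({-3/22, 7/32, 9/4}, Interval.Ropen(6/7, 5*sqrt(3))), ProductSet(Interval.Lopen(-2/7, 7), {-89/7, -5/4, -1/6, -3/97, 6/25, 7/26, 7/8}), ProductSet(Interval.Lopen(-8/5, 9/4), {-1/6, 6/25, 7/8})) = Union(ProductSet({-3/22, 7/32, 9/4}, Interval.Ropen(6/7, 5*sqrt(3))), ProductSet(Interval.Lopen(-8/5, 9/4), {-1/6, 6/25, 7/8}), ProductSet(Interval.Lopen(-2/7, 7), {-89/7, -5/4, -1/6, -3/97, 6/25, 7/26, 7/8}))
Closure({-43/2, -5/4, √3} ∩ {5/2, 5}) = ∅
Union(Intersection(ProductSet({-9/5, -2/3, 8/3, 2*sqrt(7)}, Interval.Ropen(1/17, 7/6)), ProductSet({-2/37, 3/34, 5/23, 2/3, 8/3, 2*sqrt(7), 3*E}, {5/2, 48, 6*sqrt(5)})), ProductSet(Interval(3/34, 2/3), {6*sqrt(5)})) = ProductSet(Interval(3/34, 2/3), {6*sqrt(5)})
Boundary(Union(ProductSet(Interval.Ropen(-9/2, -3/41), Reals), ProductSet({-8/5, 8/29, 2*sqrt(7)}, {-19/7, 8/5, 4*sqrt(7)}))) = Union(ProductSet({-9/2, -3/41}, Reals), ProductSet({8/29, 2*sqrt(7)}, {-19/7, 8/5, 4*sqrt(7)}))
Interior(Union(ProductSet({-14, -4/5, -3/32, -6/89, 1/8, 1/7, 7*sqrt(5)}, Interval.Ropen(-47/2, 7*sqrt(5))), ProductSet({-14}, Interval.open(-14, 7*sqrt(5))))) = EmptySet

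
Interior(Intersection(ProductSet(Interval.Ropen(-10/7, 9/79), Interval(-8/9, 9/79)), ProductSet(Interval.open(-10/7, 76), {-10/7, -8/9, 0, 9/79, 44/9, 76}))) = EmptySet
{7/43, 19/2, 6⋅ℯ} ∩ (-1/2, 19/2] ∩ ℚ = {7/43, 19/2}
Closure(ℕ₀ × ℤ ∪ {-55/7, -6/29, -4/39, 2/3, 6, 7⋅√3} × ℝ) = (ℕ₀ × ℤ) ∪ ({-55/7, -6/29, -4/39, 2/3, 6, 7⋅√3} × ℝ)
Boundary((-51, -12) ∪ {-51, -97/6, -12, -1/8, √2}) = {-51, -12, -1/8, √2}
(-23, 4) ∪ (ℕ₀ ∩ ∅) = (-23, 4)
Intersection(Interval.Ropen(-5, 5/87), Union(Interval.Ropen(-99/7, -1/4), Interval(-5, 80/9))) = Interval.Ropen(-5, 5/87)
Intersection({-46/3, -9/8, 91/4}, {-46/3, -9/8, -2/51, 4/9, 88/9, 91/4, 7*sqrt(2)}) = {-46/3, -9/8, 91/4}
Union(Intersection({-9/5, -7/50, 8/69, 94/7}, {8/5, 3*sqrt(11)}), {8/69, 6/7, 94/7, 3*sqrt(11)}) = {8/69, 6/7, 94/7, 3*sqrt(11)}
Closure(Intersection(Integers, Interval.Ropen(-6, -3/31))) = Range(-6, 0, 1)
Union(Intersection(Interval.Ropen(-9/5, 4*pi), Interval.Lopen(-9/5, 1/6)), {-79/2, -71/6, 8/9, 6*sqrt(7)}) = Union({-79/2, -71/6, 8/9, 6*sqrt(7)}, Interval.Lopen(-9/5, 1/6))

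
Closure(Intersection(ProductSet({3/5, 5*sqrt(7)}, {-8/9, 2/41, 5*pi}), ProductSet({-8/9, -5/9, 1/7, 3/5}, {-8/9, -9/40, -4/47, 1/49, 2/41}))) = ProductSet({3/5}, {-8/9, 2/41})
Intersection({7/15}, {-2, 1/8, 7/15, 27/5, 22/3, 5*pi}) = {7/15}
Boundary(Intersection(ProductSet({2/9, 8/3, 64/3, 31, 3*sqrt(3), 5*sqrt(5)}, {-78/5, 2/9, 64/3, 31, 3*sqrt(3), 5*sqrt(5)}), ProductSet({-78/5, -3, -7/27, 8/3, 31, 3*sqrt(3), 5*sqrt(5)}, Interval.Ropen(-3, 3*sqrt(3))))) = ProductSet({8/3, 31, 3*sqrt(3), 5*sqrt(5)}, {2/9})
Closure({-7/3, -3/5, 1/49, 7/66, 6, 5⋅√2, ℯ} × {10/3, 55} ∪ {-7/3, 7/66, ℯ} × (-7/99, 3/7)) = ({-7/3, 7/66, ℯ} × [-7/99, 3/7]) ∪ ({-7/3, -3/5, 1/49, 7/66, 6, 5⋅√2, ℯ} × {10/3, 55})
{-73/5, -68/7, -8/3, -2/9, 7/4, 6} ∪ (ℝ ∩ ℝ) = ℝ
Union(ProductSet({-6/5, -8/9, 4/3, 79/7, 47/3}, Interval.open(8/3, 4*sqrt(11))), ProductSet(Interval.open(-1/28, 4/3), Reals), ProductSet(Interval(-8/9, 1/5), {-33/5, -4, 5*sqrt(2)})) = Union(ProductSet({-6/5, -8/9, 4/3, 79/7, 47/3}, Interval.open(8/3, 4*sqrt(11))), ProductSet(Interval(-8/9, 1/5), {-33/5, -4, 5*sqrt(2)}), ProductSet(Interval.open(-1/28, 4/3), Reals))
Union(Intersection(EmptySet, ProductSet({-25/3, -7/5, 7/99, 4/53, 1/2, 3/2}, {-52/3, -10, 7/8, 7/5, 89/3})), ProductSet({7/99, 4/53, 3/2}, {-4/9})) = ProductSet({7/99, 4/53, 3/2}, {-4/9})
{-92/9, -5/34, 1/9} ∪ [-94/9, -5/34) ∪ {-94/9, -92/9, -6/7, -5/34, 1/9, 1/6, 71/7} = [-94/9, -5/34] ∪ {1/9, 1/6, 71/7}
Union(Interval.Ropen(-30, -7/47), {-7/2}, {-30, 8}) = Union({8}, Interval.Ropen(-30, -7/47))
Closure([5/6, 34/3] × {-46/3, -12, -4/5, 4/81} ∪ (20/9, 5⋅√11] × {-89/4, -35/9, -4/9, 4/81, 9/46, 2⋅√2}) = ([5/6, 34/3] × {-46/3, -12, -4/5, 4/81}) ∪ ([20/9, 5⋅√11] × {-89/4, -35/9, -4/9, 4/81, 9/46, 2⋅√2})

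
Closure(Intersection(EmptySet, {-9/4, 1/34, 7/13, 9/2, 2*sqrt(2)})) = EmptySet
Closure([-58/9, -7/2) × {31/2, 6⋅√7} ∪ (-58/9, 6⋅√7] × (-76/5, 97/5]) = ({-58/9, 6⋅√7} × [-76/5, 97/5]) ∪ ([-58/9, -7/2) × {31/2, 6⋅√7}) ∪ ([-58/9, 6⋅√7] × {-76/5, 97/5}) ∪ ((-58/9, 6⋅√7] × (-76/5, 97/5])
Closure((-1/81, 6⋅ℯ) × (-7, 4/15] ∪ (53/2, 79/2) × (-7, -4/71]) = ({53/2, 79/2} × [-7, -4/71]) ∪ ([53/2, 79/2] × {-7, -4/71}) ∪ ({-1/81, 6⋅ℯ} × [-7, 4/15]) ∪ ([-1/81, 6⋅ℯ] × {-7, 4/15}) ∪ ((53/2, 79/2) × (-7, -4/71]) ∪ ((-1/81, 6⋅ℯ) × (-7, 4/15])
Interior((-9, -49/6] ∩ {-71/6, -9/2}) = ∅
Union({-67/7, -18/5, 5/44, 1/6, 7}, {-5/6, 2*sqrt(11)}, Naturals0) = Union({-67/7, -18/5, -5/6, 5/44, 1/6, 2*sqrt(11)}, Naturals0)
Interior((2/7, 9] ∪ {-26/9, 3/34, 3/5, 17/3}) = (2/7, 9)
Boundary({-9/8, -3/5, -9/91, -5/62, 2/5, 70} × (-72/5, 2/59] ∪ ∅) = {-9/8, -3/5, -9/91, -5/62, 2/5, 70} × [-72/5, 2/59]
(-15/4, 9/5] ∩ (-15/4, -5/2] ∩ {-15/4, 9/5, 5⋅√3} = ∅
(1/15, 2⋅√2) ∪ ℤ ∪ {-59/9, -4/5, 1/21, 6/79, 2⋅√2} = ℤ ∪ {-59/9, -4/5, 1/21} ∪ (1/15, 2⋅√2]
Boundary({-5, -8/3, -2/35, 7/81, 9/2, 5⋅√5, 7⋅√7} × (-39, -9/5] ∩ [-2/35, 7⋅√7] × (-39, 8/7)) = {-2/35, 7/81, 9/2, 5⋅√5, 7⋅√7} × [-39, -9/5]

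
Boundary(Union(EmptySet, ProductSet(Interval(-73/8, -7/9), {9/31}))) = ProductSet(Interval(-73/8, -7/9), {9/31})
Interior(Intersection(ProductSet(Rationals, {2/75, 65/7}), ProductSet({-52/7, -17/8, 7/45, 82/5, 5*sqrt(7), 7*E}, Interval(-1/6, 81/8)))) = EmptySet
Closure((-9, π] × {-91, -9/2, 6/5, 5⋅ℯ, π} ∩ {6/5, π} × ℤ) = {6/5, π} × {-91}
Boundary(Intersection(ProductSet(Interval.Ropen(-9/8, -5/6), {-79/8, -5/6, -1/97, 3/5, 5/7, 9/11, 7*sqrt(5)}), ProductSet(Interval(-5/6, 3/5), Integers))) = EmptySet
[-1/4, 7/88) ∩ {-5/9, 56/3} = ∅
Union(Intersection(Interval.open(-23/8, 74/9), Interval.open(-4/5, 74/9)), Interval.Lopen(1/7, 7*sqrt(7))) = Interval.Lopen(-4/5, 7*sqrt(7))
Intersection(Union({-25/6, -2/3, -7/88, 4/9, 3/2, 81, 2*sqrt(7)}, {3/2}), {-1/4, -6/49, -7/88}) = {-7/88}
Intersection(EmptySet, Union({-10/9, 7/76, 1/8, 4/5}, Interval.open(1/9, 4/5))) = EmptySet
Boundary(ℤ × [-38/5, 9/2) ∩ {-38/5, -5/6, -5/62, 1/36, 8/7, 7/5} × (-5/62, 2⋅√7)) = ∅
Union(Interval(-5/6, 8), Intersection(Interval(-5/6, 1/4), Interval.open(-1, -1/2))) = Interval(-5/6, 8)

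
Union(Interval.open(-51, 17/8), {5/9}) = Interval.open(-51, 17/8)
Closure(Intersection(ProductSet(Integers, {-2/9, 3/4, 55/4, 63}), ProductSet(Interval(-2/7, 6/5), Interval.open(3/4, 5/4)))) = EmptySet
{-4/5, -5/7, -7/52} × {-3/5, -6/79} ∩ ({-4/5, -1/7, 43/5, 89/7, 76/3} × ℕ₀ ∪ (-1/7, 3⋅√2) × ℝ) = {-7/52} × {-3/5, -6/79}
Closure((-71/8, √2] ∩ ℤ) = {-8, -7, …, 1}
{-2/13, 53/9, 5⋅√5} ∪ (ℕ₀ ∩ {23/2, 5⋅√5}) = {-2/13, 53/9, 5⋅√5}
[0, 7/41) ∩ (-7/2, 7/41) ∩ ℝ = [0, 7/41)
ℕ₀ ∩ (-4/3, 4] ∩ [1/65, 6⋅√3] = {1, 2, 3, 4}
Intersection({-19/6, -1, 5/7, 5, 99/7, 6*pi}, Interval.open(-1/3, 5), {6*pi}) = EmptySet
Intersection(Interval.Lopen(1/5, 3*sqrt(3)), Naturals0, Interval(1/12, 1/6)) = EmptySet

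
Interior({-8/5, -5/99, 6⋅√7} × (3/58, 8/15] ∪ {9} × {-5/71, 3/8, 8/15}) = ∅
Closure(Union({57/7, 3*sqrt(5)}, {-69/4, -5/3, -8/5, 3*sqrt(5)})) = {-69/4, -5/3, -8/5, 57/7, 3*sqrt(5)}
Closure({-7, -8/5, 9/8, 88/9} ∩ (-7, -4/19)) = {-8/5}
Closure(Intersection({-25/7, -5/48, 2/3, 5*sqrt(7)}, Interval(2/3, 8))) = {2/3}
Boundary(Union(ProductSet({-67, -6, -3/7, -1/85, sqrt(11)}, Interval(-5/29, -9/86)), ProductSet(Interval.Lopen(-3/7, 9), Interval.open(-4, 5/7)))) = Union(ProductSet({-3/7, 9}, Interval(-4, 5/7)), ProductSet({-67, -6, -3/7}, Interval(-5/29, -9/86)), ProductSet(Interval(-3/7, 9), {-4, 5/7}))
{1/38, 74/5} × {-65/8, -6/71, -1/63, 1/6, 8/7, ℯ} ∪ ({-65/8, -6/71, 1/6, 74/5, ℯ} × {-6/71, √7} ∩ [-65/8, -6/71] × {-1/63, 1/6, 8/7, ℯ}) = {1/38, 74/5} × {-65/8, -6/71, -1/63, 1/6, 8/7, ℯ}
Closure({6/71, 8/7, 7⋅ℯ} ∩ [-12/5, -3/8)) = ∅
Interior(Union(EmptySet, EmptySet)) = EmptySet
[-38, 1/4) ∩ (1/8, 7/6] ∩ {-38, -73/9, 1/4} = ∅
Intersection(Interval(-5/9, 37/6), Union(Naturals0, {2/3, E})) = Union({2/3, E}, Range(0, 7, 1))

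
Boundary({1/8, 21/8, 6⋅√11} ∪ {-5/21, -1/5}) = {-5/21, -1/5, 1/8, 21/8, 6⋅√11}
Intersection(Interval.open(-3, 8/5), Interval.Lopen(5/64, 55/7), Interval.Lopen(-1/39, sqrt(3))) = Interval.open(5/64, 8/5)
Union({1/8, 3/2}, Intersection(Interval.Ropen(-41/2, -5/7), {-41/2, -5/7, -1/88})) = {-41/2, 1/8, 3/2}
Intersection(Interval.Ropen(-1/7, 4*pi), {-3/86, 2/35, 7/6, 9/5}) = {-3/86, 2/35, 7/6, 9/5}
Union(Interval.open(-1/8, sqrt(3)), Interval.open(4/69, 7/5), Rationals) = Union(Interval.Ropen(-1/8, sqrt(3)), Rationals)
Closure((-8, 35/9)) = [-8, 35/9]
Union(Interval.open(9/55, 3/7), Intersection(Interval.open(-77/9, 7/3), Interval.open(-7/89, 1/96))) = Union(Interval.open(-7/89, 1/96), Interval.open(9/55, 3/7))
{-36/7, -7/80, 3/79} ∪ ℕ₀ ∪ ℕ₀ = {-36/7, -7/80, 3/79} ∪ ℕ₀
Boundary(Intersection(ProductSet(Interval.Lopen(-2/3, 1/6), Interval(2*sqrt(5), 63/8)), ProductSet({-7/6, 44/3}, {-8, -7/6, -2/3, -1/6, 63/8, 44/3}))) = EmptySet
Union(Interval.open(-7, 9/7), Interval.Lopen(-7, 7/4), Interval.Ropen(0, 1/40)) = Interval.Lopen(-7, 7/4)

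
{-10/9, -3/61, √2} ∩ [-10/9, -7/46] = {-10/9}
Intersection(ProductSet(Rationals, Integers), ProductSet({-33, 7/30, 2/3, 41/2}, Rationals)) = ProductSet({-33, 7/30, 2/3, 41/2}, Integers)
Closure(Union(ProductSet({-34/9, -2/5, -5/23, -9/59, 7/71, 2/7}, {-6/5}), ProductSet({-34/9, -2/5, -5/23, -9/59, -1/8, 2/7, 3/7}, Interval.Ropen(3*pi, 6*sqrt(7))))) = Union(ProductSet({-34/9, -2/5, -5/23, -9/59, 7/71, 2/7}, {-6/5}), ProductSet({-34/9, -2/5, -5/23, -9/59, -1/8, 2/7, 3/7}, Interval(3*pi, 6*sqrt(7))))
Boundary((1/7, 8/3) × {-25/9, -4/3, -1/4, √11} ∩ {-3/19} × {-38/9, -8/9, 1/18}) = ∅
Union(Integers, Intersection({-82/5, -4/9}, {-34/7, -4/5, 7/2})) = Integers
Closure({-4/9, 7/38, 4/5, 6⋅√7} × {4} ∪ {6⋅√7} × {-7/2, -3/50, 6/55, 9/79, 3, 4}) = ({-4/9, 7/38, 4/5, 6⋅√7} × {4}) ∪ ({6⋅√7} × {-7/2, -3/50, 6/55, 9/79, 3, 4})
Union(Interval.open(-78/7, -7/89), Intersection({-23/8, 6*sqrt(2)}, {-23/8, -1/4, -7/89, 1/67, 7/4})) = Interval.open(-78/7, -7/89)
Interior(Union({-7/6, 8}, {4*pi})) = EmptySet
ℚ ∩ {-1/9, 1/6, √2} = {-1/9, 1/6}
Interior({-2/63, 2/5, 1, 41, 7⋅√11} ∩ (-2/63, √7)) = ∅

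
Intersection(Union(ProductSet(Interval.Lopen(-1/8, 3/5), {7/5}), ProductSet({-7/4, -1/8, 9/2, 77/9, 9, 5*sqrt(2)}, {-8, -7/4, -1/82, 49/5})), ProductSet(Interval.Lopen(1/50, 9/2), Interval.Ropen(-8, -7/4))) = ProductSet({9/2}, {-8})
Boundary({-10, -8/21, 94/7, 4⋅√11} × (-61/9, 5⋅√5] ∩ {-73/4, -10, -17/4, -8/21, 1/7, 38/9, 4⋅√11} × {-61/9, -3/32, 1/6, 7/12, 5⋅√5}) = {-10, -8/21, 4⋅√11} × {-3/32, 1/6, 7/12, 5⋅√5}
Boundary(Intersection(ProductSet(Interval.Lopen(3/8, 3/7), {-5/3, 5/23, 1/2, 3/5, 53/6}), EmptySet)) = EmptySet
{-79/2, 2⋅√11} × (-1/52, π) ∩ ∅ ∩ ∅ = ∅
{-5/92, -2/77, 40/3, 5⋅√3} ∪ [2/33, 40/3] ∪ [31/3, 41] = {-5/92, -2/77} ∪ [2/33, 41]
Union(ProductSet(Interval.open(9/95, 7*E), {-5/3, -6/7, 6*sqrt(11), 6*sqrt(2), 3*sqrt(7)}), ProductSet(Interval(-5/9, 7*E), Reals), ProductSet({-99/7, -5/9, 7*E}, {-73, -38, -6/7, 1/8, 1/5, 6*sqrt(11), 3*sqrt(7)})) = Union(ProductSet({-99/7, -5/9, 7*E}, {-73, -38, -6/7, 1/8, 1/5, 6*sqrt(11), 3*sqrt(7)}), ProductSet(Interval(-5/9, 7*E), Reals))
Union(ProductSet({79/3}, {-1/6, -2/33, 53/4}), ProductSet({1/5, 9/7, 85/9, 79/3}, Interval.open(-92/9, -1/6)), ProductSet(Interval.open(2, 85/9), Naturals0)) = Union(ProductSet({79/3}, {-1/6, -2/33, 53/4}), ProductSet({1/5, 9/7, 85/9, 79/3}, Interval.open(-92/9, -1/6)), ProductSet(Interval.open(2, 85/9), Naturals0))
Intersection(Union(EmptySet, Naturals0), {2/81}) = EmptySet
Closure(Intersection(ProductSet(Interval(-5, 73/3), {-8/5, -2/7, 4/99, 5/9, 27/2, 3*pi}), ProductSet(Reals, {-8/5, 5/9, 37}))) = ProductSet(Interval(-5, 73/3), {-8/5, 5/9})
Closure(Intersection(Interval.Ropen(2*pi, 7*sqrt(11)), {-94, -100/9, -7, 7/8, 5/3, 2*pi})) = {2*pi}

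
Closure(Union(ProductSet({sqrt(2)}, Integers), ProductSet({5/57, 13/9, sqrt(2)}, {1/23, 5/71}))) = Union(ProductSet({sqrt(2)}, Integers), ProductSet({5/57, 13/9, sqrt(2)}, {1/23, 5/71}))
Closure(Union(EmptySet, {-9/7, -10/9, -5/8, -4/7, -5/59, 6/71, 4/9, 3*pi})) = {-9/7, -10/9, -5/8, -4/7, -5/59, 6/71, 4/9, 3*pi}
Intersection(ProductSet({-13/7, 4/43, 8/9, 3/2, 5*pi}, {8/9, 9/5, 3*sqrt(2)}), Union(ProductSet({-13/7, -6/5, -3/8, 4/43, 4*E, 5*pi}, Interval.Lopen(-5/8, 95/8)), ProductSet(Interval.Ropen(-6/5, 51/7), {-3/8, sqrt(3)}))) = ProductSet({-13/7, 4/43, 5*pi}, {8/9, 9/5, 3*sqrt(2)})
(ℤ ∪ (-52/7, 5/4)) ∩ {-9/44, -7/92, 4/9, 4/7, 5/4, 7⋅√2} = {-9/44, -7/92, 4/9, 4/7}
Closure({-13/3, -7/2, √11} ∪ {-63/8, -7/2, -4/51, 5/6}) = {-63/8, -13/3, -7/2, -4/51, 5/6, √11}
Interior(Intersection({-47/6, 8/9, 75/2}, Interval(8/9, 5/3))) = EmptySet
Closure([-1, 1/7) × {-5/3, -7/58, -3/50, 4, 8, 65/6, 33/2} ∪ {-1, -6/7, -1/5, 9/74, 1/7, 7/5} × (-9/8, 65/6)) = ({-1, -6/7, -1/5, 9/74, 1/7, 7/5} × [-9/8, 65/6]) ∪ ([-1, 1/7] × {-5/3, -7/58, -3/50, 4, 8, 65/6, 33/2})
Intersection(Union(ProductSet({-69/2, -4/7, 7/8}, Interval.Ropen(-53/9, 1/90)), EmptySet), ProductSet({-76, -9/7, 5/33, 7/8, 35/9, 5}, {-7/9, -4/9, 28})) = ProductSet({7/8}, {-7/9, -4/9})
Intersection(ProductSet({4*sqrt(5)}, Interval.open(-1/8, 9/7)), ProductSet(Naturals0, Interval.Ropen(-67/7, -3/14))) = EmptySet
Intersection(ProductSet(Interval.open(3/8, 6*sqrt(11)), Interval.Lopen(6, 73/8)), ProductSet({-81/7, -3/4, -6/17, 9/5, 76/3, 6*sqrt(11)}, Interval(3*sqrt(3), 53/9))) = EmptySet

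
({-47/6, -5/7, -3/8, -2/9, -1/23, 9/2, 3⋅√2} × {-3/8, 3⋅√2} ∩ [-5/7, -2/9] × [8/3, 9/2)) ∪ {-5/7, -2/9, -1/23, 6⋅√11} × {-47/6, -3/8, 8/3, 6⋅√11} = ({-5/7, -3/8, -2/9} × {3⋅√2}) ∪ ({-5/7, -2/9, -1/23, 6⋅√11} × {-47/6, -3/8, 8/3, 6⋅√11})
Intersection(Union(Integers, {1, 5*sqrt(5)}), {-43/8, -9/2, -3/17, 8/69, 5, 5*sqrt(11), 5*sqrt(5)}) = {5, 5*sqrt(5)}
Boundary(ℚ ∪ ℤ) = ℝ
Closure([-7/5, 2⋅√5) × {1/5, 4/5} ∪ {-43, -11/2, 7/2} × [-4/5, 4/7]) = ({-43, -11/2, 7/2} × [-4/5, 4/7]) ∪ ([-7/5, 2⋅√5] × {1/5, 4/5})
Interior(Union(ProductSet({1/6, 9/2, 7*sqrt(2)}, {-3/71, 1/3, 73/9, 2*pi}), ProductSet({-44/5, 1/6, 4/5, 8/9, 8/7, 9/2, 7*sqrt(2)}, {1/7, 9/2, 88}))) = EmptySet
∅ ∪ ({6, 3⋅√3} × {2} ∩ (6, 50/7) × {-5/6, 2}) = ∅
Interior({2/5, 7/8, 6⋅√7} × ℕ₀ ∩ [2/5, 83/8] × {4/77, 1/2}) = ∅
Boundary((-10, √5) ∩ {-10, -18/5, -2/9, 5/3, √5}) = {-18/5, -2/9, 5/3}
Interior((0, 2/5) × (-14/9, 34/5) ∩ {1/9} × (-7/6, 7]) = ∅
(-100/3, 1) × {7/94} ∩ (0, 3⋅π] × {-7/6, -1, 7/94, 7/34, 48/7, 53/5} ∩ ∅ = ∅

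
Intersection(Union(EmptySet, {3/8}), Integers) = EmptySet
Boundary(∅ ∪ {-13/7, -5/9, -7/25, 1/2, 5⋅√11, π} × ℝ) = {-13/7, -5/9, -7/25, 1/2, 5⋅√11, π} × ℝ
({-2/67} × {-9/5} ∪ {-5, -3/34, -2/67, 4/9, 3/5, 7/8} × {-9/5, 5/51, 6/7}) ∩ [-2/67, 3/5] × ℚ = {-2/67, 4/9, 3/5} × {-9/5, 5/51, 6/7}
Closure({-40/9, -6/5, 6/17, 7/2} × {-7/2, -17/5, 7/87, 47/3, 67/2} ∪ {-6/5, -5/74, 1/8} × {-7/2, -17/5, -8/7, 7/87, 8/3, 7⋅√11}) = ({-40/9, -6/5, 6/17, 7/2} × {-7/2, -17/5, 7/87, 47/3, 67/2}) ∪ ({-6/5, -5/74, 1/8} × {-7/2, -17/5, -8/7, 7/87, 8/3, 7⋅√11})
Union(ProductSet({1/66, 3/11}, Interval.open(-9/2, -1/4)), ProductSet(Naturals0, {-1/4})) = Union(ProductSet({1/66, 3/11}, Interval.open(-9/2, -1/4)), ProductSet(Naturals0, {-1/4}))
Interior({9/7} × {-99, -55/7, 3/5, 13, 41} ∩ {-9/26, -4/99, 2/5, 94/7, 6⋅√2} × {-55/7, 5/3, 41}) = ∅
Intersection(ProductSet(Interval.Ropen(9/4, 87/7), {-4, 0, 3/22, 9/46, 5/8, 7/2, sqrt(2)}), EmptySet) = EmptySet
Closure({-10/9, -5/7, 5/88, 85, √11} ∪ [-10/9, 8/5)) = [-10/9, 8/5] ∪ {85, √11}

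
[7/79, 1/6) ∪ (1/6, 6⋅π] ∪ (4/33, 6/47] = [7/79, 1/6) ∪ (1/6, 6⋅π]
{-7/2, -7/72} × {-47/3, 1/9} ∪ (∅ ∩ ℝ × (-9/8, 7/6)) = {-7/2, -7/72} × {-47/3, 1/9}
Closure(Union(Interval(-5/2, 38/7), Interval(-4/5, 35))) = Interval(-5/2, 35)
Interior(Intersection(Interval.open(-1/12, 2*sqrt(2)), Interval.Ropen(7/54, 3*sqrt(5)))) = Interval.open(7/54, 2*sqrt(2))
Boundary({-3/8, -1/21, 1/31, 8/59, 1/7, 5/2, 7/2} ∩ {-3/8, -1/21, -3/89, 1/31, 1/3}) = {-3/8, -1/21, 1/31}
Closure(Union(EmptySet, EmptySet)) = EmptySet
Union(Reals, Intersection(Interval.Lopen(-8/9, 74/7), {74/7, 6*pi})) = Reals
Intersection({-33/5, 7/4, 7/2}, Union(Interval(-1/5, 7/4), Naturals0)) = {7/4}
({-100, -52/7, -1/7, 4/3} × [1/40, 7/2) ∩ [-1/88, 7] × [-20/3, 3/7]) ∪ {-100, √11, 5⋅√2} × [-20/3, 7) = ({4/3} × [1/40, 3/7]) ∪ ({-100, √11, 5⋅√2} × [-20/3, 7))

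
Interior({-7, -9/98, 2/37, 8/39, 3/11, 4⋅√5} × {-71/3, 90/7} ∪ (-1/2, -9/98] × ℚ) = ∅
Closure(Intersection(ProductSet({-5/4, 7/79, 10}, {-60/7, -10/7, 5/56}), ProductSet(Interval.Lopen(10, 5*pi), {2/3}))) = EmptySet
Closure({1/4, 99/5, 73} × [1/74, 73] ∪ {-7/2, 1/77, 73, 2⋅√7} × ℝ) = ({1/4, 99/5, 73} × [1/74, 73]) ∪ ({-7/2, 1/77, 73, 2⋅√7} × ℝ)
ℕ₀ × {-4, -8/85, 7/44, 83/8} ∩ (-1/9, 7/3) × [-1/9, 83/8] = {0, 1, 2} × {-8/85, 7/44, 83/8}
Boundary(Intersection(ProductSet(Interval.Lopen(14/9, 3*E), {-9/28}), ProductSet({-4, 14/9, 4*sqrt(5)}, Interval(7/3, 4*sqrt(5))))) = EmptySet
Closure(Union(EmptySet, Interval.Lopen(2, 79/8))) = Interval(2, 79/8)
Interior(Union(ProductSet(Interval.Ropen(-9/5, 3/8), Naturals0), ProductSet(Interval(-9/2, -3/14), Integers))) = EmptySet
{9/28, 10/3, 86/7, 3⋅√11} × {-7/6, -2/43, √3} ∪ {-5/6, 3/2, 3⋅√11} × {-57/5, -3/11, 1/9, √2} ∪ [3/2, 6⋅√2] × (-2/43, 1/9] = ([3/2, 6⋅√2] × (-2/43, 1/9]) ∪ ({-5/6, 3/2, 3⋅√11} × {-57/5, -3/11, 1/9, √2}) ∪ ({9/28, 10/3, 86/7, 3⋅√11} × {-7/6, -2/43, √3})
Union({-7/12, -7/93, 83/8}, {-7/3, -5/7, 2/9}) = {-7/3, -5/7, -7/12, -7/93, 2/9, 83/8}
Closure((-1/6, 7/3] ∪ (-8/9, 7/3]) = [-8/9, 7/3]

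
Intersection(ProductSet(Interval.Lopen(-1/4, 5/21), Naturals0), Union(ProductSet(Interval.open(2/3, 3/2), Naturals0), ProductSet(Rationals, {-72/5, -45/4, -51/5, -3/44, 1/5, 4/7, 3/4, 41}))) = ProductSet(Intersection(Interval.Lopen(-1/4, 5/21), Rationals), {41})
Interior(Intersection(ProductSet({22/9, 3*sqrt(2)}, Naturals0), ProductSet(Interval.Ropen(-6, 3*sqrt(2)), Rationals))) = EmptySet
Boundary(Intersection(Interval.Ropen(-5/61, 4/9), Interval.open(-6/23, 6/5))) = {-5/61, 4/9}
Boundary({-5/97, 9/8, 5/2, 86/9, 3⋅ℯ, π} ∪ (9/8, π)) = {-5/97, 9/8, 86/9, 3⋅ℯ, π}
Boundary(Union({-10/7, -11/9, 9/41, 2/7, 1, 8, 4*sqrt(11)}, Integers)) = Union({-10/7, -11/9, 9/41, 2/7, 4*sqrt(11)}, Integers)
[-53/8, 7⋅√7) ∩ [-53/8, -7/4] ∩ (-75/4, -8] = ∅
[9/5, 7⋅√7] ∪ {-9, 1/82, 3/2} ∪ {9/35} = {-9, 1/82, 9/35, 3/2} ∪ [9/5, 7⋅√7]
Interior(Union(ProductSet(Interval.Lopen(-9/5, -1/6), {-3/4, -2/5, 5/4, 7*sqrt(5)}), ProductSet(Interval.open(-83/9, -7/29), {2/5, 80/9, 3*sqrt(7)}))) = EmptySet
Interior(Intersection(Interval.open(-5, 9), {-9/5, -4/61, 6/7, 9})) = EmptySet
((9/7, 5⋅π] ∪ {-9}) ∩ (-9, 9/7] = ∅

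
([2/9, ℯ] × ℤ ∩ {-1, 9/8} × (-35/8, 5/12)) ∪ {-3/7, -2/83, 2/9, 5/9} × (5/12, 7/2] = ({9/8} × {-4, -3, …, 0}) ∪ ({-3/7, -2/83, 2/9, 5/9} × (5/12, 7/2])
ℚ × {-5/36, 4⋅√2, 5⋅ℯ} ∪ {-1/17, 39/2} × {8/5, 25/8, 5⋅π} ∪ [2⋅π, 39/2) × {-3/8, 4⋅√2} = ({-1/17, 39/2} × {8/5, 25/8, 5⋅π}) ∪ (ℚ × {-5/36, 4⋅√2, 5⋅ℯ}) ∪ ([2⋅π, 39/2) × {-3/8, 4⋅√2})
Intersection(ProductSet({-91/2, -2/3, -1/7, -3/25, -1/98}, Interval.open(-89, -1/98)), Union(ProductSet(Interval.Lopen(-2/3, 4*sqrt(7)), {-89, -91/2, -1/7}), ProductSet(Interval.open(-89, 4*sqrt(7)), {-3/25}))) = Union(ProductSet({-1/7, -3/25, -1/98}, {-91/2, -1/7}), ProductSet({-91/2, -2/3, -1/7, -3/25, -1/98}, {-3/25}))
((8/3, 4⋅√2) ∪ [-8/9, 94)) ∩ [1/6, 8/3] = [1/6, 8/3]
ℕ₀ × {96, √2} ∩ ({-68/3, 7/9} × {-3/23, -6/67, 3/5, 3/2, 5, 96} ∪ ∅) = ∅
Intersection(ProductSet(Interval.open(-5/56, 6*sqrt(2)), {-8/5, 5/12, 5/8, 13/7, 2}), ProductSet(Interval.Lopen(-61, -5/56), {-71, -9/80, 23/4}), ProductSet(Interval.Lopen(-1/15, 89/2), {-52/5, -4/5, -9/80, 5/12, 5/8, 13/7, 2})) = EmptySet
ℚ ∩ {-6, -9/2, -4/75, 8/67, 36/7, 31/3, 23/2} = {-6, -9/2, -4/75, 8/67, 36/7, 31/3, 23/2}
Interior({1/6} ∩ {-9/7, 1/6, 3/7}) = ∅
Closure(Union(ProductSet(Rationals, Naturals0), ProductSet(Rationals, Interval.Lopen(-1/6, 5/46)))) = Union(ProductSet(Rationals, Union(Interval.Lopen(-1/6, 5/46), Naturals0)), ProductSet(Reals, Union(Complement(Naturals0, Interval.open(-1/6, 5/46)), Interval(-1/6, 5/46), Naturals0)))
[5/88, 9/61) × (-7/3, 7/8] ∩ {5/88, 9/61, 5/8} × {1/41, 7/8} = {5/88} × {1/41, 7/8}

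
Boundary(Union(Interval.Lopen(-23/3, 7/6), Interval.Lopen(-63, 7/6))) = {-63, 7/6}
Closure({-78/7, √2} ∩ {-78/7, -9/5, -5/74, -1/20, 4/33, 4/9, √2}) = {-78/7, √2}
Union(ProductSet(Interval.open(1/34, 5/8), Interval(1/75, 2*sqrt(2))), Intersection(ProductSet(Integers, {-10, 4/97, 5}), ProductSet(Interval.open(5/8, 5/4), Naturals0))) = Union(ProductSet(Interval.open(1/34, 5/8), Interval(1/75, 2*sqrt(2))), ProductSet(Range(1, 2, 1), {5}))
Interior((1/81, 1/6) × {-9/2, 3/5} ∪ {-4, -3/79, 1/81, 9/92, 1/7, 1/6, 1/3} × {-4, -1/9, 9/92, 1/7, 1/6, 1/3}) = ∅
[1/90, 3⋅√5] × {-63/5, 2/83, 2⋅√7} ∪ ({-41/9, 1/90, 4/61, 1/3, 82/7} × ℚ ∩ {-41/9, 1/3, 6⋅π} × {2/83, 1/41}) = ({-41/9, 1/3} × {2/83, 1/41}) ∪ ([1/90, 3⋅√5] × {-63/5, 2/83, 2⋅√7})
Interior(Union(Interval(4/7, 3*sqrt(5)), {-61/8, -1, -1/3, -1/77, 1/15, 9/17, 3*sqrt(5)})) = Interval.open(4/7, 3*sqrt(5))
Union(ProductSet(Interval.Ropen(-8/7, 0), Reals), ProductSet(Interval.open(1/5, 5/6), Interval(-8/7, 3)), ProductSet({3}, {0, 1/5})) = Union(ProductSet({3}, {0, 1/5}), ProductSet(Interval.Ropen(-8/7, 0), Reals), ProductSet(Interval.open(1/5, 5/6), Interval(-8/7, 3)))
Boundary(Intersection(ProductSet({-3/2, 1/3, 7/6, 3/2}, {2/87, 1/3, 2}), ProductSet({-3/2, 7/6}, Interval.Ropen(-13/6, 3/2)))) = ProductSet({-3/2, 7/6}, {2/87, 1/3})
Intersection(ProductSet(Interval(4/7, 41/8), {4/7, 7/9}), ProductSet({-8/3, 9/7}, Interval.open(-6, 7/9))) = ProductSet({9/7}, {4/7})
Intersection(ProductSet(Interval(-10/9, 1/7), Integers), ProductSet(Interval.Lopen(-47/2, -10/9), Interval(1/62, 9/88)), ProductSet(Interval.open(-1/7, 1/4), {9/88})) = EmptySet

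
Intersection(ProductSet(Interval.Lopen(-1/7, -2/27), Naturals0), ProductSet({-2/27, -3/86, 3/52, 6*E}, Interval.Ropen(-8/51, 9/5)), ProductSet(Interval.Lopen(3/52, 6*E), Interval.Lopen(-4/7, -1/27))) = EmptySet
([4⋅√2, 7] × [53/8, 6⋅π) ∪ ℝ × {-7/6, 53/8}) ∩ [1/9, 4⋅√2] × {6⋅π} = ∅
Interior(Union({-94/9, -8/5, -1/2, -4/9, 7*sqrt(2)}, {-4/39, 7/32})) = EmptySet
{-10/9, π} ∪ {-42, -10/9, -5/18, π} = {-42, -10/9, -5/18, π}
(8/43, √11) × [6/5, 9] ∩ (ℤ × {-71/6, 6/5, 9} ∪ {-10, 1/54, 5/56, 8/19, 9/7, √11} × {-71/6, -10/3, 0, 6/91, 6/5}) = ({8/19, 9/7} × {6/5}) ∪ ({1, 2, 3} × {6/5, 9})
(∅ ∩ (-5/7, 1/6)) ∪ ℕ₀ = ℕ₀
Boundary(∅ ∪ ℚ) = ℝ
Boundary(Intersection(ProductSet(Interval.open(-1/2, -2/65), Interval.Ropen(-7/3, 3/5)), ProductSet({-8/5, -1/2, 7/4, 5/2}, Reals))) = EmptySet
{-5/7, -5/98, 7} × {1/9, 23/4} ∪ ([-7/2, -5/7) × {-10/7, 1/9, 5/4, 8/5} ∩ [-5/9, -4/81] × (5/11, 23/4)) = {-5/7, -5/98, 7} × {1/9, 23/4}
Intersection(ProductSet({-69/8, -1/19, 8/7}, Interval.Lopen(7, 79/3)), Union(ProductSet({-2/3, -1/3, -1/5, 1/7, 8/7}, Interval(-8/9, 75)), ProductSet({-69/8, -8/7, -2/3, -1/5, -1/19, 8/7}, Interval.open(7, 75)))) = ProductSet({-69/8, -1/19, 8/7}, Interval.Lopen(7, 79/3))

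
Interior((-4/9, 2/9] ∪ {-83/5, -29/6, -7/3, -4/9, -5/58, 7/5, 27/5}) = (-4/9, 2/9)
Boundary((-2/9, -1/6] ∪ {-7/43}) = {-2/9, -1/6, -7/43}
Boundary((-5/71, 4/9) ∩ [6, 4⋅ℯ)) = ∅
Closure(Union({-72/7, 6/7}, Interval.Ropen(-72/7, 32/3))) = Interval(-72/7, 32/3)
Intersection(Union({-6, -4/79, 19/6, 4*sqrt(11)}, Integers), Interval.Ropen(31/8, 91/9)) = Range(4, 11, 1)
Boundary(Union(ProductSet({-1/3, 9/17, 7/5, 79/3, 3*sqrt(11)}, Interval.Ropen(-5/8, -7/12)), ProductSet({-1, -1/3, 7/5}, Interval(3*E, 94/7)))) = Union(ProductSet({-1, -1/3, 7/5}, Interval(3*E, 94/7)), ProductSet({-1/3, 9/17, 7/5, 79/3, 3*sqrt(11)}, Interval(-5/8, -7/12)))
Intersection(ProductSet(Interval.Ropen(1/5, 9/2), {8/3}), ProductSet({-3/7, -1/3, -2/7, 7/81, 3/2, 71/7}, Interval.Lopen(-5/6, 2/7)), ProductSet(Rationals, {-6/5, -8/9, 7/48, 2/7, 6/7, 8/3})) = EmptySet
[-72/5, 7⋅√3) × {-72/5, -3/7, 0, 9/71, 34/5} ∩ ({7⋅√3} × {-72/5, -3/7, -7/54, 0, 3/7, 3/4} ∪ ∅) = ∅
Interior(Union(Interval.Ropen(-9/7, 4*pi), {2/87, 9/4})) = Interval.open(-9/7, 4*pi)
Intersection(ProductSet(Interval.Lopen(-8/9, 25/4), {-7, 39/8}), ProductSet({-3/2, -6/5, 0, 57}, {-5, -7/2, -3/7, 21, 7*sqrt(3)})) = EmptySet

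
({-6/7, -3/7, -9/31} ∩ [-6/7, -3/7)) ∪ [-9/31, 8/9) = {-6/7} ∪ [-9/31, 8/9)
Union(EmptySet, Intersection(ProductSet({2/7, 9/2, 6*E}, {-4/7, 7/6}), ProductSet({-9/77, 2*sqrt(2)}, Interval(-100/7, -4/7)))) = EmptySet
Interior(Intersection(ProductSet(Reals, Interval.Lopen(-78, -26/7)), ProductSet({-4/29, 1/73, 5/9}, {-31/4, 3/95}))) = EmptySet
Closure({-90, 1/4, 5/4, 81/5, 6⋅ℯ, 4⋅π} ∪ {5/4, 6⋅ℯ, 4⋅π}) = {-90, 1/4, 5/4, 81/5, 6⋅ℯ, 4⋅π}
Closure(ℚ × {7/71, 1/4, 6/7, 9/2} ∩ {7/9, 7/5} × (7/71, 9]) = {7/9, 7/5} × {1/4, 6/7, 9/2}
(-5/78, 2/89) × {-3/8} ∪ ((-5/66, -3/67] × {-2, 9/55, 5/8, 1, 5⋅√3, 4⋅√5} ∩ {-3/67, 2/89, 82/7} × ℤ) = ({-3/67} × {-2, 1}) ∪ ((-5/78, 2/89) × {-3/8})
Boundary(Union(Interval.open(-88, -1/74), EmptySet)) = {-88, -1/74}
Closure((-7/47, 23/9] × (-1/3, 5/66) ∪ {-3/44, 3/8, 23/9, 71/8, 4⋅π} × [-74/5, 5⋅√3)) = ({-7/47, 23/9} × [-1/3, 5/66]) ∪ ([-7/47, 23/9] × {-1/3, 5/66}) ∪ ((-7/47, 23/9] × (-1/3, 5/66)) ∪ ({-3/44, 3/8, 23/9, 71/8, 4⋅π} × [-74/5, 5⋅√3])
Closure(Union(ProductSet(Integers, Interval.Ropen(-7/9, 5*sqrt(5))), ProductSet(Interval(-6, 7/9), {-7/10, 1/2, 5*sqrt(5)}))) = Union(ProductSet(Integers, Interval(-7/9, 5*sqrt(5))), ProductSet(Interval(-6, 7/9), {-7/10, 1/2, 5*sqrt(5)}))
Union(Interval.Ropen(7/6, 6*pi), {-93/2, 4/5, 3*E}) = Union({-93/2, 4/5}, Interval.Ropen(7/6, 6*pi))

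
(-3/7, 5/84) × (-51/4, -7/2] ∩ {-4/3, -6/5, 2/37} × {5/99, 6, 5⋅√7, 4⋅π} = ∅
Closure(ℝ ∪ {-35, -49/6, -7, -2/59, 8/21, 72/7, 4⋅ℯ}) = ℝ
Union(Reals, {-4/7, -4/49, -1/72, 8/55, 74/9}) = Reals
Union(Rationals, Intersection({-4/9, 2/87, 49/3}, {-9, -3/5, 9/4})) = Rationals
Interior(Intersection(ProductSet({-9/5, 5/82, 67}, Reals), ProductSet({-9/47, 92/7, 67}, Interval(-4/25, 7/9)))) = EmptySet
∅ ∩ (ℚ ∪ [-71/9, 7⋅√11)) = ∅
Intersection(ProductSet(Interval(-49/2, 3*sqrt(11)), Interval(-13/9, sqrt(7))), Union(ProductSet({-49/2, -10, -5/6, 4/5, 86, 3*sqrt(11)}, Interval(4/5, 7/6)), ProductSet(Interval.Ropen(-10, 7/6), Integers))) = Union(ProductSet({-49/2, -10, -5/6, 4/5, 3*sqrt(11)}, Interval(4/5, 7/6)), ProductSet(Interval.Ropen(-10, 7/6), Range(-1, 3, 1)))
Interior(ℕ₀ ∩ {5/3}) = ∅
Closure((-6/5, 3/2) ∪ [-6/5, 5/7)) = [-6/5, 3/2]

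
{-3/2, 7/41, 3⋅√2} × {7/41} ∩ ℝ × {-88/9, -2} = ∅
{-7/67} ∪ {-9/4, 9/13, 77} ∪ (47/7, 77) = {-9/4, -7/67, 9/13} ∪ (47/7, 77]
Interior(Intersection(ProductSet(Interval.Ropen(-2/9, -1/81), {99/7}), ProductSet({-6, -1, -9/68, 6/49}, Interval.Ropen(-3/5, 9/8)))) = EmptySet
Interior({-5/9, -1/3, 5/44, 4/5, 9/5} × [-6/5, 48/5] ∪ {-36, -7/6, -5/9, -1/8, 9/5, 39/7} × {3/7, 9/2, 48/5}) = ∅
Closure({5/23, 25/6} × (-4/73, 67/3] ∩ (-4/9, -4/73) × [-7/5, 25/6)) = ∅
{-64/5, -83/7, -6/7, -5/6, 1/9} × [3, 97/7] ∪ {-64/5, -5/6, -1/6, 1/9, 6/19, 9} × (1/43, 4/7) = ({-64/5, -83/7, -6/7, -5/6, 1/9} × [3, 97/7]) ∪ ({-64/5, -5/6, -1/6, 1/9, 6/19, 9} × (1/43, 4/7))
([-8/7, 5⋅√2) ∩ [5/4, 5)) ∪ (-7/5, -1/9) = (-7/5, -1/9) ∪ [5/4, 5)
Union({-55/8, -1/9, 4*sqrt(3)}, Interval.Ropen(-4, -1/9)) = Union({-55/8, 4*sqrt(3)}, Interval(-4, -1/9))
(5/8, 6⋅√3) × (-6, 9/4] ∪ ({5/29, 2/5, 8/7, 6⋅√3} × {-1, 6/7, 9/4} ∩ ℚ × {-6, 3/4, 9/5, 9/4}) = ({5/29, 2/5, 8/7} × {9/4}) ∪ ((5/8, 6⋅√3) × (-6, 9/4])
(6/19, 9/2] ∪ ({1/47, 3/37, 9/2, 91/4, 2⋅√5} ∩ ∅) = (6/19, 9/2]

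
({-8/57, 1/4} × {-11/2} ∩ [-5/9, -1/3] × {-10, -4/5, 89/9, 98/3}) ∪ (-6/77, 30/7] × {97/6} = (-6/77, 30/7] × {97/6}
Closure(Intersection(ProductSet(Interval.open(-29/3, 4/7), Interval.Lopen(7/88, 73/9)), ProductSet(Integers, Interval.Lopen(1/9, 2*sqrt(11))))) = ProductSet(Range(-9, 1, 1), Interval(1/9, 2*sqrt(11)))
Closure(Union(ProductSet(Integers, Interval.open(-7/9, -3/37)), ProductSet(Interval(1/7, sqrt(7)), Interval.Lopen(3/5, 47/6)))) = Union(ProductSet(Integers, Interval(-7/9, -3/37)), ProductSet(Interval(1/7, sqrt(7)), Interval(3/5, 47/6)))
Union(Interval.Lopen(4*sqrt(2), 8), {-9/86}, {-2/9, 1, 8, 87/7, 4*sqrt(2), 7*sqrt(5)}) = Union({-2/9, -9/86, 1, 87/7, 7*sqrt(5)}, Interval(4*sqrt(2), 8))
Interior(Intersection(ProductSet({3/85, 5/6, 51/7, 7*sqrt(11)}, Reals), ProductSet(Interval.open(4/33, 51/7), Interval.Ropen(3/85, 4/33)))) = EmptySet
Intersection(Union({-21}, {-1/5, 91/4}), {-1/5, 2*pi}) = {-1/5}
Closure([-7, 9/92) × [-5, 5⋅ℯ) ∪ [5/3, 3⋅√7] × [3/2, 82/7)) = ({-7, 9/92} × [-5, 5⋅ℯ]) ∪ ([-7, 9/92] × {-5, 5⋅ℯ}) ∪ ([-7, 9/92) × [-5, 5⋅ℯ)) ∪ ([5/3, 3⋅√7] × [3/2, 82/7])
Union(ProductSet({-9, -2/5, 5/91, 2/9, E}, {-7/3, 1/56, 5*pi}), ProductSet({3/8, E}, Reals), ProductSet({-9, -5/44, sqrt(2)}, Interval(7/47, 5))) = Union(ProductSet({3/8, E}, Reals), ProductSet({-9, -5/44, sqrt(2)}, Interval(7/47, 5)), ProductSet({-9, -2/5, 5/91, 2/9, E}, {-7/3, 1/56, 5*pi}))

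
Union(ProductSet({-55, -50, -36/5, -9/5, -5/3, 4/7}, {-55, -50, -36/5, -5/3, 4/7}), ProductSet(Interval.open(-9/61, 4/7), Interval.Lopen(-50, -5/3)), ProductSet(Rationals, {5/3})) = Union(ProductSet({-55, -50, -36/5, -9/5, -5/3, 4/7}, {-55, -50, -36/5, -5/3, 4/7}), ProductSet(Interval.open(-9/61, 4/7), Interval.Lopen(-50, -5/3)), ProductSet(Rationals, {5/3}))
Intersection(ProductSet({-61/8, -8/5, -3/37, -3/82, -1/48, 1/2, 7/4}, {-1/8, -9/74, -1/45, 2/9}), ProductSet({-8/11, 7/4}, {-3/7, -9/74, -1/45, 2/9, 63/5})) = ProductSet({7/4}, {-9/74, -1/45, 2/9})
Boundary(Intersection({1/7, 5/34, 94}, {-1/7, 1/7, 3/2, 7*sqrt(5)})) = {1/7}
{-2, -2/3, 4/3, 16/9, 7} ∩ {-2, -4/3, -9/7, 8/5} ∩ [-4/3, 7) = ∅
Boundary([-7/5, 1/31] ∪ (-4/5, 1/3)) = {-7/5, 1/3}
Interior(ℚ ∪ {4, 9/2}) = ∅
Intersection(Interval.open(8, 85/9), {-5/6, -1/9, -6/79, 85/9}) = EmptySet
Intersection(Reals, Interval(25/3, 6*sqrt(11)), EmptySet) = EmptySet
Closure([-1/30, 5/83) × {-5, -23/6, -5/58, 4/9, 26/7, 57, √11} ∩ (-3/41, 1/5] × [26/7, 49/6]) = [-1/30, 5/83] × {26/7}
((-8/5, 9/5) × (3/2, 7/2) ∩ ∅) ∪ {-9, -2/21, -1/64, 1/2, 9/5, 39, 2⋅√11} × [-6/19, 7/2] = {-9, -2/21, -1/64, 1/2, 9/5, 39, 2⋅√11} × [-6/19, 7/2]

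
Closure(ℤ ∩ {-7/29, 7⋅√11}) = ∅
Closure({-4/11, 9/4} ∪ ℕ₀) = {-4/11, 9/4} ∪ ℕ₀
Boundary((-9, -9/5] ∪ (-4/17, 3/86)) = {-9, -9/5, -4/17, 3/86}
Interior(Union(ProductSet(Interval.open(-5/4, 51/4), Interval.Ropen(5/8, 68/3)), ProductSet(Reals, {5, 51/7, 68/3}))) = ProductSet(Interval.open(-5/4, 51/4), Interval.open(5/8, 68/3))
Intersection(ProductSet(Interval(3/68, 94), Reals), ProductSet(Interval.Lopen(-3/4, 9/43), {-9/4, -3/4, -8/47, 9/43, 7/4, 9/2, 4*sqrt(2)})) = ProductSet(Interval(3/68, 9/43), {-9/4, -3/4, -8/47, 9/43, 7/4, 9/2, 4*sqrt(2)})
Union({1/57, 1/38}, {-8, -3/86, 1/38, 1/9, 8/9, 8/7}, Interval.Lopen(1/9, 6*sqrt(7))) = Union({-8, -3/86, 1/57, 1/38}, Interval(1/9, 6*sqrt(7)))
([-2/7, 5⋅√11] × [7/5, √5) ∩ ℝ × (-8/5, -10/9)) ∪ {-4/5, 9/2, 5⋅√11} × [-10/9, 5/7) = {-4/5, 9/2, 5⋅√11} × [-10/9, 5/7)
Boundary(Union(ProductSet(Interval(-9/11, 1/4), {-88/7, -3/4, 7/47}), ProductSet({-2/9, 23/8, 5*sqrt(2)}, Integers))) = Union(ProductSet({-2/9, 23/8, 5*sqrt(2)}, Integers), ProductSet(Interval(-9/11, 1/4), {-88/7, -3/4, 7/47}))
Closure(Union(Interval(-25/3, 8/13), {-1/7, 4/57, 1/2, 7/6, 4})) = Union({7/6, 4}, Interval(-25/3, 8/13))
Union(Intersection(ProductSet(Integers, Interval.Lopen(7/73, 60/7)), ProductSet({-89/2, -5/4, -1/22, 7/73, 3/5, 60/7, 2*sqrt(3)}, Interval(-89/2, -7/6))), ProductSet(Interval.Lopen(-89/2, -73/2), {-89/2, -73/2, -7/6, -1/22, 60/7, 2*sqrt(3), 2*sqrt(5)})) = ProductSet(Interval.Lopen(-89/2, -73/2), {-89/2, -73/2, -7/6, -1/22, 60/7, 2*sqrt(3), 2*sqrt(5)})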